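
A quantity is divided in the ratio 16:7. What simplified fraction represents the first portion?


Total parts = 16 + 7 = 23
First part fraction = 16/23
Simplify: 16/23 = 16/23

16/23


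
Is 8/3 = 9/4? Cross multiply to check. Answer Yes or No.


Cross multiply to check 8/3 = 9/4
Left cross product: 8 * 4 = 32
Right cross product: 3 * 9 = 27
32 != 27
Not equal, so proportions differ => No

No


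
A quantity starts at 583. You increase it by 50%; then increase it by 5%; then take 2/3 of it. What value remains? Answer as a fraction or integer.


Start with 583.
Step 1: Increase by 50%: 583 * 150/100 = 1749/2
Step 2: Increase by 5%: 1749/2 * 105/100 = 36729/40
Step 3: Take 2/3: 36729/40 * 2/3 = 12243/20
Final result = 12243/20

12243/20


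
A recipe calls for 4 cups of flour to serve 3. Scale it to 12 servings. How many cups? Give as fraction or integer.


Original: 4 cups for 3 servings
Target servings = 12
Scaling factor = 12/3
New amount = 4 * 12/3
= 48/3
= 16 cups

16


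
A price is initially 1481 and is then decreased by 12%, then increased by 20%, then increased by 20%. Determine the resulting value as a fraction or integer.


Start: 1481
Step 1: decrease by 12% => multiply by 88/100
  1481 * 88/100 = 32582/25
Step 2: increase by 20% => multiply by 120/100
  32582/25 * 120/100 = 195492/125
Step 3: increase by 20% => multiply by 120/100
  195492/125 * 120/100 = 1172952/625
Final value = 1172952/625

1172952/625


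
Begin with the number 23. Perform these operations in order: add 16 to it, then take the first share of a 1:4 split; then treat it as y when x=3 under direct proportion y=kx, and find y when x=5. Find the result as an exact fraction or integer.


Start with 23.
Step 1: Add 16: 23+16=39; split 1:4 first = 39*1/5 = 39/5
Step 2: Direct prop: k = (39/5)/3; new y = k*5 = 39/5*5/3 = 13
Final result = 13

13


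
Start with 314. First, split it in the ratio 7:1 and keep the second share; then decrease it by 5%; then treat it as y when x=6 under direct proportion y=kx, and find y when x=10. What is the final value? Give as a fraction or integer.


Start with 314.
Step 1: Split 7:1, second share = 314 * 1/8 = 157/4
Step 2: Decrease by 5%: 157/4 * 95/100 = 2983/80
Step 3: Direct prop: k = (2983/80)/6; new y = k*10 = 2983/80*10/6 = 2983/48
Final result = 2983/48

2983/48


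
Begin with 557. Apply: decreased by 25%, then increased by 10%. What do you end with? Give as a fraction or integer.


Start: 557
Step 1: decrease by 25% => multiply by 75/100
  557 * 75/100 = 1671/4
Step 2: increase by 10% => multiply by 110/100
  1671/4 * 110/100 = 18381/40
Final value = 18381/40

18381/40


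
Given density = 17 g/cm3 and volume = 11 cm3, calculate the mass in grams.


Using mass = density * volume
Density = 17 g/cm3
Volume = 11 cm3
Mass = 17 * 11
= 187 g

187


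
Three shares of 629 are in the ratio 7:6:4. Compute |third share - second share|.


Total parts = 7 + 6 + 4 = 17
Value per part = 629 / 17 = 37
Shares: 7*37=259, 6*37=222, 4*37=148
Third share = 148, second share = 222
Difference = |148 - 222| = 74

74


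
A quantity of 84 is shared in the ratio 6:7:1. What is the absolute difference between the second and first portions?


Total parts = 6 + 7 + 1 = 14
Value per part = 84 / 14 = 6
Shares: 6*6=36, 7*6=42, 1*6=6
Second share = 42, first share = 36
Difference = |42 - 36| = 6

6


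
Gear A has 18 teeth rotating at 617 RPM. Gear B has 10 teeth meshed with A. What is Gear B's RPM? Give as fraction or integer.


Gear ratio: teeth_A * RPM_A = teeth_B * RPM_B
18 * 617 = 10 * RPM_B
11106 = 10 * RPM_B
RPM_B = 11106 / 10
RPM_B = 5553/5

5553/5


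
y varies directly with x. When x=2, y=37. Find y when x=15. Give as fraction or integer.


Direct proportion: y = kx
Find k: k = 37/2 = 37/2
Compute y at x=15: y = 37/2 * 15
y = 555/2

555/2


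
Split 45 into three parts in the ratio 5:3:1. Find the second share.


Ratio = 5:3:1
Total parts = 5 + 3 + 1 = 9
Value per part = 45 / 9 = 5
First share = 5 * 5 = 25
Middle share = 3 * 5 = 15
Third share = 1 * 5 = 5

15


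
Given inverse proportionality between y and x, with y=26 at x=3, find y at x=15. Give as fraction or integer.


Inverse proportion: y = k/x
Find k: k = 3 * 26 = 78
Compute y at x=15: y = 78/15
y = 26/5

26/5


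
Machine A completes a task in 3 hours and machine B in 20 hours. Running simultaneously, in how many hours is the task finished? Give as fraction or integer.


Rate of A = 1/3 job per hour
Rate of B = 1/20 job per hour
Combined rate = 1/3 + 1/20
Find common denominator: (20 + 3)/(3*20) = 23/60
Combined rate = 23/60 job per hour
Time together = 1 / (23/60) = 60/23 hours

60/23


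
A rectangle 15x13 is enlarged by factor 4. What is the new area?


Original dimensions: 15 x 13
Enlargement factor = 4
New width = 15 * 4 = 60
New height = 13 * 4 = 52
New area = 60 * 52 = 3120

3120


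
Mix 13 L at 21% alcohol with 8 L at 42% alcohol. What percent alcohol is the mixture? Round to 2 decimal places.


Solute in mixture 1 = 21% of 13 L = 13*21/100 = 273/100 L
Solute in mixture 2 = 42% of 8 L = 8*42/100 = 84/25 L
Total solute = 273/100 + 84/25 = 609/100 L
Total volume = 13 + 8 = 21 L
Final concentration = 609/100/21 * 100 = 29.00%

29.00


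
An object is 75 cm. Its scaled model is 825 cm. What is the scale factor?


Original length = 75 cm
Scaled length = 825 cm
Scale factor = 825 / 75
= 11

11


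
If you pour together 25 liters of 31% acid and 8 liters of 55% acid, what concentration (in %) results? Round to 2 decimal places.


Solute in mixture 1 = 31% of 25 L = 25*31/100 = 31/4 L
Solute in mixture 2 = 55% of 8 L = 8*55/100 = 22/5 L
Total solute = 31/4 + 22/5 = 243/20 L
Total volume = 25 + 8 = 33 L
Final concentration = 243/20/33 * 100 = 36.82%

36.82


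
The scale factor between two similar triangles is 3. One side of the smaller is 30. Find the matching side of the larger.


Similar triangles have proportional sides
Scale factor = 3
Smaller side = 30
Corresponding larger side = 30 * 3
= 90

90


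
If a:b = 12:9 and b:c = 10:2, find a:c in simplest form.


Given a:b = 12:9 and b:c = 10:2
Make b consistent. Multiply first ratio by 10: a:b = 120:90
Multiply second ratio by 9: b:c = 90:18
Now b = 90 in both, so a:b:c = 120:90:18
Therefore a:c = 120:18
Simplify by GCD: a:c = 20:3

20:3


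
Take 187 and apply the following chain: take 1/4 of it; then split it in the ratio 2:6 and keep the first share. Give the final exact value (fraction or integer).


Start with 187.
Step 1: Take 1/4: 187 * 1/4 = 187/4
Step 2: Split 2:6, first share = 187/4 * 2/8 = 187/16
Final result = 187/16

187/16


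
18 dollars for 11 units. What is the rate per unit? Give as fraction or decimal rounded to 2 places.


Total dollars = 18
Number of units = 11
Unit rate = 18 / 11
= 1.64 dollars per unit

1.64


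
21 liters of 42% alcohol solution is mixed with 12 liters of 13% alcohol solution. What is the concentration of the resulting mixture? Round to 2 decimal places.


Solute in mixture 1 = 42% of 21 L = 21*42/100 = 441/50 L
Solute in mixture 2 = 13% of 12 L = 12*13/100 = 39/25 L
Total solute = 441/50 + 39/25 = 519/50 L
Total volume = 21 + 12 = 33 L
Final concentration = 519/50/33 * 100 = 31.45%

31.45


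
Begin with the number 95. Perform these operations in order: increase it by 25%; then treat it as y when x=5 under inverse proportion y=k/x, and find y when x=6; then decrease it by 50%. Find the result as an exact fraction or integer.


Start with 95.
Step 1: Increase by 25%: 95 * 125/100 = 475/4
Step 2: Inverse prop: k = (475/4)*5; new y = k/6 = 475/4*5/6 = 2375/24
Step 3: Decrease by 50%: 2375/24 * 50/100 = 2375/48
Final result = 2375/48

2375/48


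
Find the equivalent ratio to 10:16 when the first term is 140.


Original ratio: 10:16
First term target: 140
Scale factor = 140 / 10 = 14
Multiply second term: 16 * 14 = 224
Equivalent ratio = 140:224

140:224


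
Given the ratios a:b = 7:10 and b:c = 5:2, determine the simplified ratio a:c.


Given a:b = 7:10 and b:c = 5:2
Make b consistent. Multiply first ratio by 5: a:b = 35:50
Multiply second ratio by 10: b:c = 50:20
Now b = 50 in both, so a:b:c = 35:50:20
Therefore a:c = 35:20
Simplify by GCD: a:c = 7:4

7:4


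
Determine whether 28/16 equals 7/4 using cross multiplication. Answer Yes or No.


Cross multiply to check 28/16 = 7/4
Left cross product: 28 * 4 = 112
Right cross product: 16 * 7 = 112
112 = 112
Equal, so proportions match => Yes

Yes


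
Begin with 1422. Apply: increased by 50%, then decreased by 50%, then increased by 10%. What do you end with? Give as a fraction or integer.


Start: 1422
Step 1: increase by 50% => multiply by 150/100
  1422 * 150/100 = 2133
Step 2: decrease by 50% => multiply by 50/100
  2133 * 50/100 = 2133/2
Step 3: increase by 10% => multiply by 110/100
  2133/2 * 110/100 = 23463/20
Final value = 23463/20

23463/20


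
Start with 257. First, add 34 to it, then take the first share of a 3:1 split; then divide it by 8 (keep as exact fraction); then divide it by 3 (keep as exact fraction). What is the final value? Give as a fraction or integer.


Start with 257.
Step 1: Add 34: 257+34=291; split 3:1 first = 291*3/4 = 873/4
Step 2: Divide by 8: 873/4 / 8 = 873/32
Step 3: Divide by 3: 873/32 / 3 = 291/32
Final result = 291/32

291/32


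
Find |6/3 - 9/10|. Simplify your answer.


Simplify: 6/3 = 2 and 9/10 = 9/10
Find common denominator: LCD = 10
Convert: 20/10 and 9/10
Difference = |20 - 9|/10 = 11/10
Simplified = 11/10

11/10


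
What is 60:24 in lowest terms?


Find GCD(60, 24)
GCD = 12
Divide both by 12: 60/12 = 5, 24/12 = 2
Simplified ratio = 5:2

5:2


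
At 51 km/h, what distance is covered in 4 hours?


Using distance = speed * time
Speed = 51 km/h
Time = 4 hours
Distance = 51 * 4
= 204 km

204


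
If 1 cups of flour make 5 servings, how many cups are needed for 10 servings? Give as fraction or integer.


Original: 1 cups for 5 servings
Target servings = 10
Scaling factor = 10/5
New amount = 1 * 10/5
= 10/5
= 2 cups

2


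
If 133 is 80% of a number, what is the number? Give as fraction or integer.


Given: 133 is 80% of the whole
Set up: 133 = 80/100 * whole
whole = 133 * 100 / 80
whole = 13300 / 80
whole = 665/4

665/4


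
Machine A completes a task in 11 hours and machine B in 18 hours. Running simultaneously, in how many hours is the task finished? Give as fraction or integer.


Rate of A = 1/11 job per hour
Rate of B = 1/18 job per hour
Combined rate = 1/11 + 1/18
Find common denominator: (18 + 11)/(11*18) = 29/198
Combined rate = 29/198 job per hour
Time together = 1 / (29/198) = 198/29 hours

198/29


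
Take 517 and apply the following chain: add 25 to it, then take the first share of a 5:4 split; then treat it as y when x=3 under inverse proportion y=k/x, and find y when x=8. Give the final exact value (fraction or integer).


Start with 517.
Step 1: Add 25: 517+25=542; split 5:4 first = 542*5/9 = 2710/9
Step 2: Inverse prop: k = (2710/9)*3; new y = k/8 = 2710/9*3/8 = 1355/12
Final result = 1355/12

1355/12


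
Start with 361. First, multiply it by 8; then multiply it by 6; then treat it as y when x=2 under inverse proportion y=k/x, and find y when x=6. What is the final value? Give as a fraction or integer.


Start with 361.
Step 1: Multiply by 8: 361 * 8 = 2888
Step 2: Multiply by 6: 2888 * 6 = 17328
Step 3: Inverse prop: k = (17328)*2; new y = k/6 = 17328*2/6 = 5776
Final result = 5776

5776


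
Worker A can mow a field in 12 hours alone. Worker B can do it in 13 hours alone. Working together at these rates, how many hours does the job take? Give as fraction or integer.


Rate of A = 1/12 job per hour
Rate of B = 1/13 job per hour
Combined rate = 1/12 + 1/13
Find common denominator: (13 + 12)/(12*13) = 25/156
Combined rate = 25/156 job per hour
Time together = 1 / (25/156) = 156/25 hours

156/25


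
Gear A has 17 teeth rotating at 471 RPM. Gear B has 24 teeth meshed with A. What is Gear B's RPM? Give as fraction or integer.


Gear ratio: teeth_A * RPM_A = teeth_B * RPM_B
17 * 471 = 24 * RPM_B
8007 = 24 * RPM_B
RPM_B = 8007 / 24
RPM_B = 2669/8

2669/8


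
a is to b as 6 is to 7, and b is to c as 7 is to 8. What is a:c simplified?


Given a:b = 6:7 and b:c = 7:8
Make b consistent. Multiply first ratio by 7: a:b = 42:49
Multiply second ratio by 7: b:c = 49:56
Now b = 49 in both, so a:b:c = 42:49:56
Therefore a:c = 42:56
Simplify by GCD: a:c = 3:4

3:4


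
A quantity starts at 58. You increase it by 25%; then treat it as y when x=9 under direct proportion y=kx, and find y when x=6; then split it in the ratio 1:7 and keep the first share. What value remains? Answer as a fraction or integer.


Start with 58.
Step 1: Increase by 25%: 58 * 125/100 = 145/2
Step 2: Direct prop: k = (145/2)/9; new y = k*6 = 145/2*6/9 = 145/3
Step 3: Split 1:7, first share = 145/3 * 1/8 = 145/24
Final result = 145/24

145/24


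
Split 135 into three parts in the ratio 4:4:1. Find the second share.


Ratio = 4:4:1
Total parts = 4 + 4 + 1 = 9
Value per part = 135 / 9 = 15
First share = 4 * 15 = 60
Middle share = 4 * 15 = 60
Third share = 1 * 15 = 15

60


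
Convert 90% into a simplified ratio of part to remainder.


Part = 90%, Remainder = 10%
Ratio = 90:10
GCD(90, 10) = 10
Simplify: 9:1 = 9:1

9:1


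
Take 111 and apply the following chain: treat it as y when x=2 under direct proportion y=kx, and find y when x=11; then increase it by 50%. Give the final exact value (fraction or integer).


Start with 111.
Step 1: Direct prop: k = (111)/2; new y = k*11 = 111*11/2 = 1221/2
Step 2: Increase by 50%: 1221/2 * 150/100 = 3663/4
Final result = 3663/4

3663/4


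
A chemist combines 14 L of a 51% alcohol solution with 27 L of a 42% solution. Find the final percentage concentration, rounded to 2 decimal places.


Solute in mixture 1 = 51% of 14 L = 14*51/100 = 357/50 L
Solute in mixture 2 = 42% of 27 L = 27*42/100 = 567/50 L
Total solute = 357/50 + 567/50 = 462/25 L
Total volume = 14 + 27 = 41 L
Final concentration = 462/25/41 * 100 = 45.07%

45.07


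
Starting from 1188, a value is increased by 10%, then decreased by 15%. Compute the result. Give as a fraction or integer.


Start: 1188
Step 1: increase by 10% => multiply by 110/100
  1188 * 110/100 = 6534/5
Step 2: decrease by 15% => multiply by 85/100
  6534/5 * 85/100 = 55539/50
Final value = 55539/50

55539/50


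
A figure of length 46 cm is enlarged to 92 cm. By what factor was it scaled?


Original length = 46 cm
Scaled length = 92 cm
Scale factor = 92 / 46
= 2

2


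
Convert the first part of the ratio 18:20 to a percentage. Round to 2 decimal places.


Total parts = 18 + 20 = 38
First part fraction = 18/38
Percentage = (18/38) * 100
= 0.473684 * 100
= 47.37%

47.37


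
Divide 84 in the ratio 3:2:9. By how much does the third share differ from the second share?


Total parts = 3 + 2 + 9 = 14
Value per part = 84 / 14 = 6
Shares: 3*6=18, 2*6=12, 9*6=54
Third share = 54, second share = 12
Difference = |54 - 12| = 42

42


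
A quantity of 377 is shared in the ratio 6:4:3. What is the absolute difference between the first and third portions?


Total parts = 6 + 4 + 3 = 13
Value per part = 377 / 13 = 29
Shares: 6*29=174, 4*29=116, 3*29=87
First share = 174, third share = 87
Difference = |174 - 87| = 87

87


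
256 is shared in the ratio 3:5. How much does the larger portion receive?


Total parts = 3 + 5 = 8
Value per part = 256 / 8 = 32
First share = 3 * 32 = 96
Second share = 5 * 32 = 160
Larger share = 160

160


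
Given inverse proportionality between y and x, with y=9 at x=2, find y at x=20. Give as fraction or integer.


Inverse proportion: y = k/x
Find k: k = 2 * 9 = 18
Compute y at x=20: y = 18/20
y = 9/10

9/10


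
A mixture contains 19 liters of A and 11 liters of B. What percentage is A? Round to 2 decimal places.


Volume of A = 19 L
Volume of B = 11 L
Total volume = 19 + 11 = 30 L
Percentage of A = (19/30) * 100
= 63.33%

63.33


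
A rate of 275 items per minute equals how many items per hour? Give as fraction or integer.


Converting from per minute to per hour
Rate = 275 items per minute
Multiply by 60: 275 * 60
= 16500 items per hour

16500


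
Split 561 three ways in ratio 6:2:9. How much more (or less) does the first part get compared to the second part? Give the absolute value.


Total parts = 6 + 2 + 9 = 17
Value per part = 561 / 17 = 33
Shares: 6*33=198, 2*33=66, 9*33=297
First share = 198, second share = 66
Difference = |198 - 66| = 132

132


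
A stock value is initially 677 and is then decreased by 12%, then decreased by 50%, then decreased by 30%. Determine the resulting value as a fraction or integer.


Start: 677
Step 1: decrease by 12% => multiply by 88/100
  677 * 88/100 = 14894/25
Step 2: decrease by 50% => multiply by 50/100
  14894/25 * 50/100 = 7447/25
Step 3: decrease by 30% => multiply by 70/100
  7447/25 * 70/100 = 52129/250
Final value = 52129/250

52129/250


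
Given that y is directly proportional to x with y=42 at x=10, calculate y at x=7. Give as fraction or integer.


Direct proportion: y = kx
Find k: k = 42/10 = 21/5
Compute y at x=7: y = 21/5 * 7
y = 147/5

147/5


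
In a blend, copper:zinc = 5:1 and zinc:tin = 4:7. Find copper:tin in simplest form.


Given a:b = 5:1 and b:c = 4:7
Make b consistent. Multiply first ratio by 4: a:b = 20:4
Multiply second ratio by 1: b:c = 4:7
Now b = 4 in both, so a:b:c = 20:4:7
Therefore a:c = 20:7
Simplify by GCD: a:c = 20:7

20:7


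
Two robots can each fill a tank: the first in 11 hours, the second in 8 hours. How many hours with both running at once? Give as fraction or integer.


Rate of A = 1/11 job per hour
Rate of B = 1/8 job per hour
Combined rate = 1/11 + 1/8
Find common denominator: (8 + 11)/(11*8) = 19/88
Combined rate = 19/88 job per hour
Time together = 1 / (19/88) = 88/19 hours

88/19


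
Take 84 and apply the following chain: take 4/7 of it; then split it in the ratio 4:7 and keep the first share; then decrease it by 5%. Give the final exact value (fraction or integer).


Start with 84.
Step 1: Take 4/7: 84 * 4/7 = 48
Step 2: Split 4:7, first share = 48 * 4/11 = 192/11
Step 3: Decrease by 5%: 192/11 * 95/100 = 912/55
Final result = 912/55

912/55


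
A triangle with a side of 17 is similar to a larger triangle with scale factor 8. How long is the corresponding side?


Similar triangles have proportional sides
Scale factor = 8
Smaller side = 17
Corresponding larger side = 17 * 8
= 136

136


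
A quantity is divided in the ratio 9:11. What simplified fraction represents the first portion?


Total parts = 9 + 11 = 20
First part fraction = 9/20
Simplify: 9/20 = 9/20

9/20


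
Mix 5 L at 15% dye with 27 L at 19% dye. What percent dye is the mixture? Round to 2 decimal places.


Solute in mixture 1 = 15% of 5 L = 5*15/100 = 3/4 L
Solute in mixture 2 = 19% of 27 L = 27*19/100 = 513/100 L
Total solute = 3/4 + 513/100 = 147/25 L
Total volume = 5 + 27 = 32 L
Final concentration = 147/25/32 * 100 = 18.38%

18.38


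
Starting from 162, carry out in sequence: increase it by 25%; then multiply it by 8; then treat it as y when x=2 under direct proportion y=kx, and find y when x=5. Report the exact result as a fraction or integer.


Start with 162.
Step 1: Increase by 25%: 162 * 125/100 = 405/2
Step 2: Multiply by 8: 405/2 * 8 = 1620
Step 3: Direct prop: k = (1620)/2; new y = k*5 = 1620*5/2 = 4050
Final result = 4050

4050


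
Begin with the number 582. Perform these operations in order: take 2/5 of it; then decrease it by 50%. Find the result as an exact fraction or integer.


Start with 582.
Step 1: Take 2/5: 582 * 2/5 = 1164/5
Step 2: Decrease by 50%: 1164/5 * 50/100 = 582/5
Final result = 582/5

582/5


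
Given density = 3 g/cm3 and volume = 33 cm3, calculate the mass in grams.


Using mass = density * volume
Density = 3 g/cm3
Volume = 33 cm3
Mass = 3 * 33
= 99 g

99


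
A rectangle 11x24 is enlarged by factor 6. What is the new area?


Original dimensions: 11 x 24
Enlargement factor = 6
New width = 11 * 6 = 66
New height = 24 * 6 = 144
New area = 66 * 144 = 9504

9504


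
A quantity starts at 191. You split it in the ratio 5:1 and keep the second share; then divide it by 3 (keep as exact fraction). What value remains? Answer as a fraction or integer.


Start with 191.
Step 1: Split 5:1, second share = 191 * 1/6 = 191/6
Step 2: Divide by 3: 191/6 / 3 = 191/18
Final result = 191/18

191/18


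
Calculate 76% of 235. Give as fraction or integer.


Compute 76% of 235
Convert percentage: 76% = 76/100
Multiply: 235 * 76/100
= 17860/100
= 893/5

893/5


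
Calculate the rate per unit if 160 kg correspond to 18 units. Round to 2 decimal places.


Total kg = 160
Number of units = 18
Unit rate = 160 / 18
= 8.89 kg per unit

8.89


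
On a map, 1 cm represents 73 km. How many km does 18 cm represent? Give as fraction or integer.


Map scale: 1 cm = 73 km
Measured distance on map = 18 cm
Set up proportion: 18 * 73 / 1
= 1314 / 1
= 1314 km

1314


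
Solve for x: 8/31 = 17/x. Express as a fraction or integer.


Setting up: 8/31 = 17/x
Cross multiply: 8 * x = 31 * 17
8x = 527
x = 527/8
x = 527/8

527/8


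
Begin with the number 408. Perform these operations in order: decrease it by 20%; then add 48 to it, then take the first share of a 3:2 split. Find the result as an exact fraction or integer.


Start with 408.
Step 1: Decrease by 20%: 408 * 80/100 = 1632/5
Step 2: Add 48: 1632/5+48=1872/5; split 3:2 first = 1872/5*3/5 = 5616/25
Final result = 5616/25

5616/25


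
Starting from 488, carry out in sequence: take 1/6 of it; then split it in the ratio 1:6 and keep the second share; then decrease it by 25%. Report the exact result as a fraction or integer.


Start with 488.
Step 1: Take 1/6: 488 * 1/6 = 244/3
Step 2: Split 1:6, second share = 244/3 * 6/7 = 488/7
Step 3: Decrease by 25%: 488/7 * 75/100 = 366/7
Final result = 366/7

366/7


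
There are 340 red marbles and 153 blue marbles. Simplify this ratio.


Find GCD(340, 153)
GCD = 17
Divide both by 17: 340/17 = 20, 153/17 = 9
Simplified ratio = 20:9

20:9


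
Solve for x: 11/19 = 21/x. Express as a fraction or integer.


Setting up: 11/19 = 21/x
Cross multiply: 11 * x = 19 * 21
11x = 399
x = 399/11
x = 399/11

399/11


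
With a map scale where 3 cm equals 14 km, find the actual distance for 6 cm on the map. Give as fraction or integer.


Map scale: 3 cm = 14 km
Measured distance on map = 6 cm
Set up proportion: 6 * 14 / 3
= 84 / 3
= 28 km

28


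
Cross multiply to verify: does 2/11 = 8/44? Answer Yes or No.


Cross multiply to check 2/11 = 8/44
Left cross product: 2 * 44 = 88
Right cross product: 11 * 8 = 88
88 = 88
Equal, so proportions match => Yes

Yes


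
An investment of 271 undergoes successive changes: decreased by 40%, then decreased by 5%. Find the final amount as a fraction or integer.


Start: 271
Step 1: decrease by 40% => multiply by 60/100
  271 * 60/100 = 813/5
Step 2: decrease by 5% => multiply by 95/100
  813/5 * 95/100 = 15447/100
Final value = 15447/100

15447/100


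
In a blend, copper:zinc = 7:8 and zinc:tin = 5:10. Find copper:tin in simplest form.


Given a:b = 7:8 and b:c = 5:10
Make b consistent. Multiply first ratio by 5: a:b = 35:40
Multiply second ratio by 8: b:c = 40:80
Now b = 40 in both, so a:b:c = 35:40:80
Therefore a:c = 35:80
Simplify by GCD: a:c = 7:16

7:16


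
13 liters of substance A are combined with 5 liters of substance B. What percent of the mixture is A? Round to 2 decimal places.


Volume of A = 13 L
Volume of B = 5 L
Total volume = 13 + 5 = 18 L
Percentage of A = (13/18) * 100
= 72.22%

72.22


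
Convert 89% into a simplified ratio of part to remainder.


Part = 89%, Remainder = 11%
Ratio = 89:11
GCD(89, 11) = 1
Simplify: 89:11 = 89:11

89:11


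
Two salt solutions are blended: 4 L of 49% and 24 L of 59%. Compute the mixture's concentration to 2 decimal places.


Solute in mixture 1 = 49% of 4 L = 4*49/100 = 49/25 L
Solute in mixture 2 = 59% of 24 L = 24*59/100 = 354/25 L
Total solute = 49/25 + 354/25 = 403/25 L
Total volume = 4 + 24 = 28 L
Final concentration = 403/25/28 * 100 = 57.57%

57.57


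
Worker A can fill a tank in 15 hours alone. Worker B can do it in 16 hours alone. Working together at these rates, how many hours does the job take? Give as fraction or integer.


Rate of A = 1/15 job per hour
Rate of B = 1/16 job per hour
Combined rate = 1/15 + 1/16
Find common denominator: (16 + 15)/(15*16) = 31/240
Combined rate = 31/240 job per hour
Time together = 1 / (31/240) = 240/31 hours

240/31


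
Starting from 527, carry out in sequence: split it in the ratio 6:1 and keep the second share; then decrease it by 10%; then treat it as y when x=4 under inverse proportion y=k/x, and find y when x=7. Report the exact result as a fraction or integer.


Start with 527.
Step 1: Split 6:1, second share = 527 * 1/7 = 527/7
Step 2: Decrease by 10%: 527/7 * 90/100 = 4743/70
Step 3: Inverse prop: k = (4743/70)*4; new y = k/7 = 4743/70*4/7 = 9486/245
Final result = 9486/245

9486/245


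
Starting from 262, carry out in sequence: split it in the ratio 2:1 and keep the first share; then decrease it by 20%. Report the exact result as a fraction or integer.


Start with 262.
Step 1: Split 2:1, first share = 262 * 2/3 = 524/3
Step 2: Decrease by 20%: 524/3 * 80/100 = 2096/15
Final result = 2096/15

2096/15


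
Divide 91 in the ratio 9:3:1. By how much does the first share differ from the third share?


Total parts = 9 + 3 + 1 = 13
Value per part = 91 / 13 = 7
Shares: 9*7=63, 3*7=21, 1*7=7
First share = 63, third share = 7
Difference = |63 - 7| = 56

56


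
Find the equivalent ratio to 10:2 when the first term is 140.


Original ratio: 10:2
First term target: 140
Scale factor = 140 / 10 = 14
Multiply second term: 2 * 14 = 28
Equivalent ratio = 140:28

140:28


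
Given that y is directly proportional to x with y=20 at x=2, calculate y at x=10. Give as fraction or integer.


Direct proportion: y = kx
Find k: k = 20/2 = 10
Compute y at x=10: y = 10 * 10
y = 100

100


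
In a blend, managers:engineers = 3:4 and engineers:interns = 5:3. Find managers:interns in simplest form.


Given a:b = 3:4 and b:c = 5:3
Make b consistent. Multiply first ratio by 5: a:b = 15:20
Multiply second ratio by 4: b:c = 20:12
Now b = 20 in both, so a:b:c = 15:20:12
Therefore a:c = 15:12
Simplify by GCD: a:c = 5:4

5:4


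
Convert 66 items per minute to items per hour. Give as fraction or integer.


Converting from per minute to per hour
Rate = 66 items per minute
Multiply by 60: 66 * 60
= 3960 items per hour

3960


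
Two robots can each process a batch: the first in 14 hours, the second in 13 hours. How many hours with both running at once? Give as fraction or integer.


Rate of A = 1/14 job per hour
Rate of B = 1/13 job per hour
Combined rate = 1/14 + 1/13
Find common denominator: (13 + 14)/(14*13) = 27/182
Combined rate = 27/182 job per hour
Time together = 1 / (27/182) = 182/27 hours

182/27


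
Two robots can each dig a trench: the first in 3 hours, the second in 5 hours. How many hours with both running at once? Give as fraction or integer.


Rate of A = 1/3 job per hour
Rate of B = 1/5 job per hour
Combined rate = 1/3 + 1/5
Find common denominator: (5 + 3)/(3*5) = 8/15
Combined rate = 8/15 job per hour
Time together = 1 / (8/15) = 15/8 hours

15/8


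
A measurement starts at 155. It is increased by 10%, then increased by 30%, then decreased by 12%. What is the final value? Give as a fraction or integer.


Start: 155
Step 1: increase by 10% => multiply by 110/100
  155 * 110/100 = 341/2
Step 2: increase by 30% => multiply by 130/100
  341/2 * 130/100 = 4433/20
Step 3: decrease by 12% => multiply by 88/100
  4433/20 * 88/100 = 48763/250
Final value = 48763/250

48763/250


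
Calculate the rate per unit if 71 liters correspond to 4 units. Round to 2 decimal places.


Total liters = 71
Number of units = 4
Unit rate = 71 / 4
= 17.75 liters per unit

17.75


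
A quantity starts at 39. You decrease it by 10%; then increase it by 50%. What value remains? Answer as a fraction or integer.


Start with 39.
Step 1: Decrease by 10%: 39 * 90/100 = 351/10
Step 2: Increase by 50%: 351/10 * 150/100 = 1053/20
Final result = 1053/20

1053/20


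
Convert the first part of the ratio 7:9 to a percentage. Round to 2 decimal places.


Total parts = 7 + 9 = 16
First part fraction = 7/16
Percentage = (7/16) * 100
= 0.4375 * 100
= 43.75%

43.75


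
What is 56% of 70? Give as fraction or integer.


Compute 56% of 70
Convert percentage: 56% = 56/100
Multiply: 70 * 56/100
= 3920/100
= 196/5

196/5


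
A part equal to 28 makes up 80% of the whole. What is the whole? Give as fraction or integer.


Given: 28 is 80% of the whole
Set up: 28 = 80/100 * whole
whole = 28 * 100 / 80
whole = 2800 / 80
whole = 35

35


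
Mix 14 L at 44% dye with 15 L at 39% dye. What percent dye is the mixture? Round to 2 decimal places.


Solute in mixture 1 = 44% of 14 L = 14*44/100 = 154/25 L
Solute in mixture 2 = 39% of 15 L = 15*39/100 = 117/20 L
Total solute = 154/25 + 117/20 = 1201/100 L
Total volume = 14 + 15 = 29 L
Final concentration = 1201/100/29 * 100 = 41.41%

41.41


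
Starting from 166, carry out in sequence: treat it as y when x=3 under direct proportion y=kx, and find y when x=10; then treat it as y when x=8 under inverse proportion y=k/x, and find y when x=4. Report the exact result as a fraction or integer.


Start with 166.
Step 1: Direct prop: k = (166)/3; new y = k*10 = 166*10/3 = 1660/3
Step 2: Inverse prop: k = (1660/3)*8; new y = k/4 = 1660/3*8/4 = 3320/3
Final result = 3320/3

3320/3


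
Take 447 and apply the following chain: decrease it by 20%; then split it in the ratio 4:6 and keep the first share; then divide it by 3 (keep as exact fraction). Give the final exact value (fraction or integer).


Start with 447.
Step 1: Decrease by 20%: 447 * 80/100 = 1788/5
Step 2: Split 4:6, first share = 1788/5 * 4/10 = 3576/25
Step 3: Divide by 3: 3576/25 / 3 = 1192/25
Final result = 1192/25

1192/25


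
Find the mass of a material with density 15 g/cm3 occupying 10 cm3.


Using mass = density * volume
Density = 15 g/cm3
Volume = 10 cm3
Mass = 15 * 10
= 150 g

150


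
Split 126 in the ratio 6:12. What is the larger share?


Total parts = 6 + 12 = 18
Value per part = 126 / 18 = 7
First share = 6 * 7 = 42
Second share = 12 * 7 = 84
Larger share = 84

84


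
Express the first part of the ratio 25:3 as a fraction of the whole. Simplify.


Total parts = 25 + 3 = 28
First part fraction = 25/28
Simplify: 25/28 = 25/28

25/28


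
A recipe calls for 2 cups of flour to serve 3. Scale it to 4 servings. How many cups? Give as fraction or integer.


Original: 2 cups for 3 servings
Target servings = 4
Scaling factor = 4/3
New amount = 2 * 4/3
= 8/3
= 8/3 cups

8/3


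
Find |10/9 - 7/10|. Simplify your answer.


Simplify: 10/9 = 10/9 and 7/10 = 7/10
Find common denominator: LCD = 90
Convert: 100/90 and 63/90
Difference = |100 - 63|/90 = 37/90
Simplified = 37/90

37/90


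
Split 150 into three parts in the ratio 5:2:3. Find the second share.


Ratio = 5:2:3
Total parts = 5 + 2 + 3 = 10
Value per part = 150 / 10 = 15
First share = 5 * 15 = 75
Middle share = 2 * 15 = 30
Third share = 3 * 15 = 45

30


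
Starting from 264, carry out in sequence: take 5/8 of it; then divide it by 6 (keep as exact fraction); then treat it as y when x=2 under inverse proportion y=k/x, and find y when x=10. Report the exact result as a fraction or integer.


Start with 264.
Step 1: Take 5/8: 264 * 5/8 = 165
Step 2: Divide by 6: 165 / 6 = 55/2
Step 3: Inverse prop: k = (55/2)*2; new y = k/10 = 55/2*2/10 = 11/2
Final result = 11/2

11/2


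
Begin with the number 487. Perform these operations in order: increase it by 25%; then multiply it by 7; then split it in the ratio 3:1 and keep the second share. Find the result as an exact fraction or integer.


Start with 487.
Step 1: Increase by 25%: 487 * 125/100 = 2435/4
Step 2: Multiply by 7: 2435/4 * 7 = 17045/4
Step 3: Split 3:1, second share = 17045/4 * 1/4 = 17045/16
Final result = 17045/16

17045/16


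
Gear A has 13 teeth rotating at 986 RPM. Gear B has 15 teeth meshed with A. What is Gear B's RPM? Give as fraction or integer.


Gear ratio: teeth_A * RPM_A = teeth_B * RPM_B
13 * 986 = 15 * RPM_B
12818 = 15 * RPM_B
RPM_B = 12818 / 15
RPM_B = 12818/15

12818/15


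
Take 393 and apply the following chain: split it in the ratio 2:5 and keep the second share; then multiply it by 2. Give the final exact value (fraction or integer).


Start with 393.
Step 1: Split 2:5, second share = 393 * 5/7 = 1965/7
Step 2: Multiply by 2: 1965/7 * 2 = 3930/7
Final result = 3930/7

3930/7


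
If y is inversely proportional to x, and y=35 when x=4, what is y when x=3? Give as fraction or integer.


Inverse proportion: y = k/x
Find k: k = 4 * 35 = 140
Compute y at x=3: y = 140/3
y = 140/3

140/3


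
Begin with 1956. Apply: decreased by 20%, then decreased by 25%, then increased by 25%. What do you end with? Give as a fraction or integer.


Start: 1956
Step 1: decrease by 20% => multiply by 80/100
  1956 * 80/100 = 7824/5
Step 2: decrease by 25% => multiply by 75/100
  7824/5 * 75/100 = 5868/5
Step 3: increase by 25% => multiply by 125/100
  5868/5 * 125/100 = 1467
Final value = 1467

1467


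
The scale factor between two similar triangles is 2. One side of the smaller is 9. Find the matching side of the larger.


Similar triangles have proportional sides
Scale factor = 2
Smaller side = 9
Corresponding larger side = 9 * 2
= 18

18


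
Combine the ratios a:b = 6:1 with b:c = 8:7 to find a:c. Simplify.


Given a:b = 6:1 and b:c = 8:7
Make b consistent. Multiply first ratio by 8: a:b = 48:8
Multiply second ratio by 1: b:c = 8:7
Now b = 8 in both, so a:b:c = 48:8:7
Therefore a:c = 48:7
Simplify by GCD: a:c = 48:7

48:7


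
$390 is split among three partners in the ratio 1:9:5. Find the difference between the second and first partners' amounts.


Total parts = 1 + 9 + 5 = 15
Value per part = 390 / 15 = 26
Shares: 1*26=26, 9*26=234, 5*26=130
Second share = 234, first share = 26
Difference = |234 - 26| = 208

208


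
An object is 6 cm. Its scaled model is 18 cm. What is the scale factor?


Original length = 6 cm
Scaled length = 18 cm
Scale factor = 18 / 6
= 3

3


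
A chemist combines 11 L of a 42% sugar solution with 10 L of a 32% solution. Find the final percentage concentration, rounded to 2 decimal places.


Solute in mixture 1 = 42% of 11 L = 11*42/100 = 231/50 L
Solute in mixture 2 = 32% of 10 L = 10*32/100 = 16/5 L
Total solute = 231/50 + 16/5 = 391/50 L
Total volume = 11 + 10 = 21 L
Final concentration = 391/50/21 * 100 = 37.24%

37.24


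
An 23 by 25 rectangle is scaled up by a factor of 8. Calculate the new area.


Original dimensions: 23 x 25
Enlargement factor = 8
New width = 23 * 8 = 184
New height = 25 * 8 = 200
New area = 184 * 200 = 36800

36800


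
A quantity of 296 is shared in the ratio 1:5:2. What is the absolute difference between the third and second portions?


Total parts = 1 + 5 + 2 = 8
Value per part = 296 / 8 = 37
Shares: 1*37=37, 5*37=185, 2*37=74
Third share = 74, second share = 185
Difference = |74 - 185| = 111

111


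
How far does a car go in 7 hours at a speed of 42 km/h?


Using distance = speed * time
Speed = 42 km/h
Time = 7 hours
Distance = 42 * 7
= 294 km

294


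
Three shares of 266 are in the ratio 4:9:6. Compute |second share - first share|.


Total parts = 4 + 9 + 6 = 19
Value per part = 266 / 19 = 14
Shares: 4*14=56, 9*14=126, 6*14=84
Second share = 126, first share = 56
Difference = |126 - 56| = 70

70


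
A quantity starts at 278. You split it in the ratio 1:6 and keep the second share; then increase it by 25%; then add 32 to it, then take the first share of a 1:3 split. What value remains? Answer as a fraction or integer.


Start with 278.
Step 1: Split 1:6, second share = 278 * 6/7 = 1668/7
Step 2: Increase by 25%: 1668/7 * 125/100 = 2085/7
Step 3: Add 32: 2085/7+32=2309/7; split 1:3 first = 2309/7*1/4 = 2309/28
Final result = 2309/28

2309/28


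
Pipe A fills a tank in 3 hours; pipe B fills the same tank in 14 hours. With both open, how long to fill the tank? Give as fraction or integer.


Rate of A = 1/3 job per hour
Rate of B = 1/14 job per hour
Combined rate = 1/3 + 1/14
Find common denominator: (14 + 3)/(3*14) = 17/42
Combined rate = 17/42 job per hour
Time together = 1 / (17/42) = 42/17 hours

42/17


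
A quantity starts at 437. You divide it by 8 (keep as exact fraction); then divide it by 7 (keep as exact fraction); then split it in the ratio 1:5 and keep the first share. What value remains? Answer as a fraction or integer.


Start with 437.
Step 1: Divide by 8: 437 / 8 = 437/8
Step 2: Divide by 7: 437/8 / 7 = 437/56
Step 3: Split 1:5, first share = 437/56 * 1/6 = 437/336
Final result = 437/336

437/336


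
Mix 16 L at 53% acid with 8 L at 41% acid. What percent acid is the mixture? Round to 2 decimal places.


Solute in mixture 1 = 53% of 16 L = 16*53/100 = 212/25 L
Solute in mixture 2 = 41% of 8 L = 8*41/100 = 82/25 L
Total solute = 212/25 + 82/25 = 294/25 L
Total volume = 16 + 8 = 24 L
Final concentration = 294/25/24 * 100 = 49.00%

49.00


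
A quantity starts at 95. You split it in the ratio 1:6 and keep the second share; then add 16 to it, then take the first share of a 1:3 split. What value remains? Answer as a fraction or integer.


Start with 95.
Step 1: Split 1:6, second share = 95 * 6/7 = 570/7
Step 2: Add 16: 570/7+16=682/7; split 1:3 first = 682/7*1/4 = 341/14
Final result = 341/14

341/14


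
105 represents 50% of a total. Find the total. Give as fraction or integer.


Given: 105 is 50% of the whole
Set up: 105 = 50/100 * whole
whole = 105 * 100 / 50
whole = 10500 / 50
whole = 210

210


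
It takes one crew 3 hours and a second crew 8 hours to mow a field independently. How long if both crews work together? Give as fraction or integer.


Rate of A = 1/3 job per hour
Rate of B = 1/8 job per hour
Combined rate = 1/3 + 1/8
Find common denominator: (8 + 3)/(3*8) = 11/24
Combined rate = 11/24 job per hour
Time together = 1 / (11/24) = 24/11 hours

24/11


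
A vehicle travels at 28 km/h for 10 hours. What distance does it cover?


Using distance = speed * time
Speed = 28 km/h
Time = 10 hours
Distance = 28 * 10
= 280 km

280


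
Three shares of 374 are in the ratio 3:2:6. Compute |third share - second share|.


Total parts = 3 + 2 + 6 = 11
Value per part = 374 / 11 = 34
Shares: 3*34=102, 2*34=68, 6*34=204
Third share = 204, second share = 68
Difference = |204 - 68| = 136

136


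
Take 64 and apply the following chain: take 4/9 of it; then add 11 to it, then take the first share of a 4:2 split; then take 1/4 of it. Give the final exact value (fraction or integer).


Start with 64.
Step 1: Take 4/9: 64 * 4/9 = 256/9
Step 2: Add 11: 256/9+11=355/9; split 4:2 first = 355/9*4/6 = 710/27
Step 3: Take 1/4: 710/27 * 1/4 = 355/54
Final result = 355/54

355/54


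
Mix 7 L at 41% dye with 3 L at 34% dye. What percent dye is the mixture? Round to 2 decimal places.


Solute in mixture 1 = 41% of 7 L = 7*41/100 = 287/100 L
Solute in mixture 2 = 34% of 3 L = 3*34/100 = 51/50 L
Total solute = 287/100 + 51/50 = 389/100 L
Total volume = 7 + 3 = 10 L
Final concentration = 389/100/10 * 100 = 38.90%

38.90


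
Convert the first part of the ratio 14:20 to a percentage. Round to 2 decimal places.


Total parts = 14 + 20 = 34
First part fraction = 14/34
Percentage = (14/34) * 100
= 0.411765 * 100
= 41.18%

41.18
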